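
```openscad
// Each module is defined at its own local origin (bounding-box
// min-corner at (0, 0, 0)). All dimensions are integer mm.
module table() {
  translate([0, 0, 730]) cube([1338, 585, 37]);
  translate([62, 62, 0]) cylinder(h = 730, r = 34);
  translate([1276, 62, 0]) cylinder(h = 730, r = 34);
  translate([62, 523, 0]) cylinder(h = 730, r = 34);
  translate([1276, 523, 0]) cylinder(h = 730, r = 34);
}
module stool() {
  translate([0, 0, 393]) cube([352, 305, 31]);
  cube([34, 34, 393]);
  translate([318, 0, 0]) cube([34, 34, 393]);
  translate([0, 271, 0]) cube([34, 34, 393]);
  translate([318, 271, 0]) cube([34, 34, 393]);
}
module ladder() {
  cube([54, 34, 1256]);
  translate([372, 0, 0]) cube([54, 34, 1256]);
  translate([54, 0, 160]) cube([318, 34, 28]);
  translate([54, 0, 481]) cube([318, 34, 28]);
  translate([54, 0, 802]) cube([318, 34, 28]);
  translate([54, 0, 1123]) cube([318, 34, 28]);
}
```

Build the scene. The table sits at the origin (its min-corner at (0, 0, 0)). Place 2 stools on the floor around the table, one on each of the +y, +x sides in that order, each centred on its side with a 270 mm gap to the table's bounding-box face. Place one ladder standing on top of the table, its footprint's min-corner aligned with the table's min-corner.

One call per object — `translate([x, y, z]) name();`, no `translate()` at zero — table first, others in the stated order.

table();
translate([493, 855, 0]) stool();
translate([1608, 140, 0]) stool();
translate([0, 0, 767]) ladder();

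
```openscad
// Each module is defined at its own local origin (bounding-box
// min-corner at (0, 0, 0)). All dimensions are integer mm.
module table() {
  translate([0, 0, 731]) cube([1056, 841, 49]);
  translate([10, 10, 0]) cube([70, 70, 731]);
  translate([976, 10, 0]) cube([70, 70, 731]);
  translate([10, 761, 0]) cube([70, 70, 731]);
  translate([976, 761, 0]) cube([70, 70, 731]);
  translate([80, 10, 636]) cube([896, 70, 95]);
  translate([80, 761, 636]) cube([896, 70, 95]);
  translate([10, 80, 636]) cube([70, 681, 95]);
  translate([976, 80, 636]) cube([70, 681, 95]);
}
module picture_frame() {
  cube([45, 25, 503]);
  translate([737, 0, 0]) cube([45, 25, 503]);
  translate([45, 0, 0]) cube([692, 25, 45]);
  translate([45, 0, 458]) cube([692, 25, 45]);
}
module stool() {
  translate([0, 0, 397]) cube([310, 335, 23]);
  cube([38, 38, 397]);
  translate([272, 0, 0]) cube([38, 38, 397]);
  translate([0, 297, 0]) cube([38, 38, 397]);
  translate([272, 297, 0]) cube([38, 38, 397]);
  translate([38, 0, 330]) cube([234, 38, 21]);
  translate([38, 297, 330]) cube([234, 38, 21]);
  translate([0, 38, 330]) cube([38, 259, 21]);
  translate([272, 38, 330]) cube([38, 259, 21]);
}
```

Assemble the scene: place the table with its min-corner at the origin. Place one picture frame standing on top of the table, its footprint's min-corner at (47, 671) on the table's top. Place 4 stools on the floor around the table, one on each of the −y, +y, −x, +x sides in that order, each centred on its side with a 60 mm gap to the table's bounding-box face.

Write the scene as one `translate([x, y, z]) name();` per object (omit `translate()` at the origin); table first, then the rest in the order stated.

table();
translate([47, 671, 780]) picture_frame();
translate([373, -395, 0]) stool();
translate([373, 901, 0]) stool();
translate([-370, 253, 0]) stool();
translate([1116, 253, 0]) stool();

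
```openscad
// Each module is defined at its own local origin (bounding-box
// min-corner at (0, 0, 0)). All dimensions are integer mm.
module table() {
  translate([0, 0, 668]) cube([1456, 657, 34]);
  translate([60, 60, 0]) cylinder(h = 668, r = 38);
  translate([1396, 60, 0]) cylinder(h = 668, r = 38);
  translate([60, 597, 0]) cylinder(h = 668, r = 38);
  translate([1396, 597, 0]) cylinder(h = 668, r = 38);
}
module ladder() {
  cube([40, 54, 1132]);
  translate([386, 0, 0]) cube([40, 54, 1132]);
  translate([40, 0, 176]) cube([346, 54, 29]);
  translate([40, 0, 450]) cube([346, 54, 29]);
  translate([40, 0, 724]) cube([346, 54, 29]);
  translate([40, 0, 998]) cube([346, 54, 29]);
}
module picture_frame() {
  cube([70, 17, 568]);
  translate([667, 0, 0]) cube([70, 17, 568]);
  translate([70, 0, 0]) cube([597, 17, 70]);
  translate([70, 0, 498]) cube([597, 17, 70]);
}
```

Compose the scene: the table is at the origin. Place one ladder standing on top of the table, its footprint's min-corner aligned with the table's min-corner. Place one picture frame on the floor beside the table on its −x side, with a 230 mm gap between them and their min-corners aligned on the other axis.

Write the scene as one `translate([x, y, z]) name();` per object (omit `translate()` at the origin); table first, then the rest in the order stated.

table();
translate([0, 0, 702]) ladder();
translate([-967, 0, 0]) picture_frame();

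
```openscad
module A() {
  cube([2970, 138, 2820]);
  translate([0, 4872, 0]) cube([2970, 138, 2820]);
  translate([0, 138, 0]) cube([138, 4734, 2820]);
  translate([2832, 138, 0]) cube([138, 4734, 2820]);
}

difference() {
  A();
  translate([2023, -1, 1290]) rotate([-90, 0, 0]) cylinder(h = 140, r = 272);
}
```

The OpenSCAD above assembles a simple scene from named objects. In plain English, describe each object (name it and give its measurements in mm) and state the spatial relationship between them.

A is the wall frame of a small rectangular building: four walls, each 2820 mm tall and 138 mm thick, enclosing a footprint 2970 mm (x) by 5010 mm (y) outside-to-outside, with no floor or roof. The front and back walls (the −y and +y sides) span the full width; the two side walls fit between them.

The house frame has a circular hole of radius 272 mm through its front wall, centred at (x = 2023, z = 1290).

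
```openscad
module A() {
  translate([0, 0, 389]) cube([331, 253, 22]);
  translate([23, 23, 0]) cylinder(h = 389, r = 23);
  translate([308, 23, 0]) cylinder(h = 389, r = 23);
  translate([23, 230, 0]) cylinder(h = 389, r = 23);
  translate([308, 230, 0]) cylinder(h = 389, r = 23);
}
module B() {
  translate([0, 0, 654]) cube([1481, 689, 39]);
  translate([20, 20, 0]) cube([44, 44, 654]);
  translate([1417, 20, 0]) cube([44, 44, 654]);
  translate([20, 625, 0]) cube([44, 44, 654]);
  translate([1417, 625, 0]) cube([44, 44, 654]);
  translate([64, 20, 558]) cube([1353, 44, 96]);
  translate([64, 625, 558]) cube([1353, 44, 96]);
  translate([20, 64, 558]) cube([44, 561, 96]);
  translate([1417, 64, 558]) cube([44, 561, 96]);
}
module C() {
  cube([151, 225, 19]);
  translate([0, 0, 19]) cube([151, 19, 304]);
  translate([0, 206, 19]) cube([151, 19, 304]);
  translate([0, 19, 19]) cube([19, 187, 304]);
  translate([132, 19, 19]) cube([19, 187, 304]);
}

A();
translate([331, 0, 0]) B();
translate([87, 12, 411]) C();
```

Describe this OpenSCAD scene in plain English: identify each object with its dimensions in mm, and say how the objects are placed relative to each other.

A is a simple wooden stool: a rectangular seat 331 mm (x) by 253 mm (y), 22 mm thick, top face at z = 411 mm, on four round legs, each 46 mm in diameter. The legs rest on z = 0, each leg's axis is inset half a diameter from the nearest pair of seat edges (so the leg's bounding box is flush with the corner).

B is a rectangular dining table. The top is 1481×689×39 mm with its upper surface at z = 693 mm. It stands on four 44×44 mm square legs, each inset 20 mm from the nearest pair of top edges, running from the floor to the underside of the top. Four apron rails, 44 mm thick and 96 mm tall, run between adjacent legs with their top edges flush with the underside of the top and their outer faces flush with the legs' outer faces.

C is an open-topped rectangular box: outside dimensions 151×225×323 mm, with a uniform wall and base thickness of 19 mm. The base is a full 151×225 slab on the floor; four walls sit on top of the base. The front and back walls (the −y and +y sides) span the full width; the two side walls fit between them.

The table is against the stool's +x side, with their −y faces flush. The open box is on top of the stool.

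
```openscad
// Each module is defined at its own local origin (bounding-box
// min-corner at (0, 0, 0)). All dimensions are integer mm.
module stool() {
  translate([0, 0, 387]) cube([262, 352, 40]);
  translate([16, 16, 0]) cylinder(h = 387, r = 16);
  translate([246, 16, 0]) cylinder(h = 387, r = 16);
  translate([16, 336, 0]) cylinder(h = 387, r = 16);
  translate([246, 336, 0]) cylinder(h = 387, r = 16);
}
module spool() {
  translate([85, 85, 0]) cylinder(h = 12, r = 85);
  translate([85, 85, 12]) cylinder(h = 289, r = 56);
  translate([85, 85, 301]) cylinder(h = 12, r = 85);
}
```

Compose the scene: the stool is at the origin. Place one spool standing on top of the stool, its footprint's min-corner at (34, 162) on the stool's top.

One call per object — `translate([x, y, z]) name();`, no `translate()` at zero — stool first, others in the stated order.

stool();
translate([34, 162, 427]) spool();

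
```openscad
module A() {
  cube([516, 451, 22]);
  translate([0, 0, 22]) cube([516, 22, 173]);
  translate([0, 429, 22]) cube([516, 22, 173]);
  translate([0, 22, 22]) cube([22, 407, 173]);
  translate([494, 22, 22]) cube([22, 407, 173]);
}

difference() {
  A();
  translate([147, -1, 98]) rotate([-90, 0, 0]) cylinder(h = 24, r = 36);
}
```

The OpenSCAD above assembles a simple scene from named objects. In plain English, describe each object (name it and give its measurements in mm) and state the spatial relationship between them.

A is an open-topped rectangular box: outside dimensions 516×451×195 mm, with a uniform wall and base thickness of 22 mm. The base is a full 516×451 slab on the floor; four walls sit on top of the base. The front and back walls (the −y and +y sides) span the full width; the two side walls fit between them.

The open box has a circular hole of radius 36 mm through its front wall, centred at (x = 147, z = 98).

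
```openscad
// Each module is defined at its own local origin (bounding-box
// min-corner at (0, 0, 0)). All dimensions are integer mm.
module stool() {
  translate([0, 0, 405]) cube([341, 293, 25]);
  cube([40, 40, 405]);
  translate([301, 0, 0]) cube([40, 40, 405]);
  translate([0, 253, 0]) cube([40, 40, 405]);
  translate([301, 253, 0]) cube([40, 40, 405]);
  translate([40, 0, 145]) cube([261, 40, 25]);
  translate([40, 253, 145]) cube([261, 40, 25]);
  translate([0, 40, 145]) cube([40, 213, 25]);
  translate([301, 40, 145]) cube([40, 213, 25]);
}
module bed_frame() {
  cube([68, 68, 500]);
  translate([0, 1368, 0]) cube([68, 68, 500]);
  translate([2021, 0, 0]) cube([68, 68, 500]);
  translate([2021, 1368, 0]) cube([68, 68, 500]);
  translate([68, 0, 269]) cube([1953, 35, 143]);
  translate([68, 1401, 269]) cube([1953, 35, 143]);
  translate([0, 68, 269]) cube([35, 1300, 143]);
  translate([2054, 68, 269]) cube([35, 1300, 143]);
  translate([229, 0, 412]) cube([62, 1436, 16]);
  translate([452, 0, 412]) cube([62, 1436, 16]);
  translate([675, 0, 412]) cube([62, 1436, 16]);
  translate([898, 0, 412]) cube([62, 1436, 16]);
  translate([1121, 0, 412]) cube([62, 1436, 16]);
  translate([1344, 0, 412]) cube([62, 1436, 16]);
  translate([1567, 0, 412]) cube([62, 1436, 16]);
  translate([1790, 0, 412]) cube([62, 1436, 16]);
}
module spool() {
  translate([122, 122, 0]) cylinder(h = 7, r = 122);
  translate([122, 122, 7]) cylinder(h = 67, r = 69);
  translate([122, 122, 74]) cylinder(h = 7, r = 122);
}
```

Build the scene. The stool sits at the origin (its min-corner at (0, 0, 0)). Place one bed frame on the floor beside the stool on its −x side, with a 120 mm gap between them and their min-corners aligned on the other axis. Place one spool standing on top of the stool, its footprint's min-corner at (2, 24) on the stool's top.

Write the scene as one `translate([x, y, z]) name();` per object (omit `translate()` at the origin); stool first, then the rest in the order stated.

stool();
translate([-2209, 0, 0]) bed_frame();
translate([2, 24, 430]) spool();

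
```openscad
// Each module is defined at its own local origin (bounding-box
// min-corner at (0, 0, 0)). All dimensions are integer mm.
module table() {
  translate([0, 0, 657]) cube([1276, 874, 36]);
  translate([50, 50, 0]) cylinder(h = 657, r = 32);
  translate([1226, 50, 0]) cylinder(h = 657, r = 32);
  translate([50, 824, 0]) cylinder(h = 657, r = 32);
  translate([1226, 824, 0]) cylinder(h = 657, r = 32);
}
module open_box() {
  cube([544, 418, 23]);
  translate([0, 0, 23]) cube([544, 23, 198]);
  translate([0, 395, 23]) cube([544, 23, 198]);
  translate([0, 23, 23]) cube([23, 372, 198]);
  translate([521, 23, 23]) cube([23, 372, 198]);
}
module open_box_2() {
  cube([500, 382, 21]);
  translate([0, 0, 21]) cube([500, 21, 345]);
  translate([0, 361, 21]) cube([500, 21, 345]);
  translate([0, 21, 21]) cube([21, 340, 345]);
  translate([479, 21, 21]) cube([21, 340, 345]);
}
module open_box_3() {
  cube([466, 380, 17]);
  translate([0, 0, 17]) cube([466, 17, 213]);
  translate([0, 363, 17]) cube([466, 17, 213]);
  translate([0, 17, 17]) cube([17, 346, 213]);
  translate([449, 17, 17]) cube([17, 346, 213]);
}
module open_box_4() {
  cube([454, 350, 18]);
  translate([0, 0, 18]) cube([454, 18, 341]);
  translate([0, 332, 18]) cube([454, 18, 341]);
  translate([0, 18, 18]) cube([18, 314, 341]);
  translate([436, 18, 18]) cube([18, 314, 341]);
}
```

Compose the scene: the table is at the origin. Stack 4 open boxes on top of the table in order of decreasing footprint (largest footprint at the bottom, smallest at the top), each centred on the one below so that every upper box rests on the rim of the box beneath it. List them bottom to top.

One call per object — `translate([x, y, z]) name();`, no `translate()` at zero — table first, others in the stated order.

table();
translate([366, 228, 693]) open_box();
translate([388, 246, 914]) open_box_2();
translate([405, 247, 1280]) open_box_3();
translate([411, 262, 1510]) open_box_4();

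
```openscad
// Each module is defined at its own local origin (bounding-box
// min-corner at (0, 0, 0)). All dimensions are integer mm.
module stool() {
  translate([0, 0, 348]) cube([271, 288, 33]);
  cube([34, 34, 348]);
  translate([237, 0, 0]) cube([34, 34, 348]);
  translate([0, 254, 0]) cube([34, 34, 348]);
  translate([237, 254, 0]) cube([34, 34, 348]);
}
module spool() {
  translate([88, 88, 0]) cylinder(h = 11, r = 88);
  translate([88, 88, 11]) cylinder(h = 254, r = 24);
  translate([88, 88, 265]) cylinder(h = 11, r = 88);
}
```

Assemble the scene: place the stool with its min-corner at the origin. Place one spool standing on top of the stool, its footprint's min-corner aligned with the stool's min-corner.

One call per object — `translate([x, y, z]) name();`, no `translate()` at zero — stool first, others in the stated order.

stool();
translate([0, 0, 381]) spool();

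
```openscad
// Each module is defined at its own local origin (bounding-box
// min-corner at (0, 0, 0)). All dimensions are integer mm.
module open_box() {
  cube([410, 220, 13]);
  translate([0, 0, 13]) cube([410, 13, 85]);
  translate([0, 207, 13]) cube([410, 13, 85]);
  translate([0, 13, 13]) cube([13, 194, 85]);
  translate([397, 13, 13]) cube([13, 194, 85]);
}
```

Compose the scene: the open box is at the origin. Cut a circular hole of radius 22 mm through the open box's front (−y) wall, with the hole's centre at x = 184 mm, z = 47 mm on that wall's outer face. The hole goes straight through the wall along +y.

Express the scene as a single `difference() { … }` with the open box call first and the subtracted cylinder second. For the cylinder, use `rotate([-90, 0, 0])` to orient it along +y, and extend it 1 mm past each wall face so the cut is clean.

difference() {
  open_box();
  translate([184, -1, 47]) rotate([-90, 0, 0]) cylinder(h = 15, r = 22);
}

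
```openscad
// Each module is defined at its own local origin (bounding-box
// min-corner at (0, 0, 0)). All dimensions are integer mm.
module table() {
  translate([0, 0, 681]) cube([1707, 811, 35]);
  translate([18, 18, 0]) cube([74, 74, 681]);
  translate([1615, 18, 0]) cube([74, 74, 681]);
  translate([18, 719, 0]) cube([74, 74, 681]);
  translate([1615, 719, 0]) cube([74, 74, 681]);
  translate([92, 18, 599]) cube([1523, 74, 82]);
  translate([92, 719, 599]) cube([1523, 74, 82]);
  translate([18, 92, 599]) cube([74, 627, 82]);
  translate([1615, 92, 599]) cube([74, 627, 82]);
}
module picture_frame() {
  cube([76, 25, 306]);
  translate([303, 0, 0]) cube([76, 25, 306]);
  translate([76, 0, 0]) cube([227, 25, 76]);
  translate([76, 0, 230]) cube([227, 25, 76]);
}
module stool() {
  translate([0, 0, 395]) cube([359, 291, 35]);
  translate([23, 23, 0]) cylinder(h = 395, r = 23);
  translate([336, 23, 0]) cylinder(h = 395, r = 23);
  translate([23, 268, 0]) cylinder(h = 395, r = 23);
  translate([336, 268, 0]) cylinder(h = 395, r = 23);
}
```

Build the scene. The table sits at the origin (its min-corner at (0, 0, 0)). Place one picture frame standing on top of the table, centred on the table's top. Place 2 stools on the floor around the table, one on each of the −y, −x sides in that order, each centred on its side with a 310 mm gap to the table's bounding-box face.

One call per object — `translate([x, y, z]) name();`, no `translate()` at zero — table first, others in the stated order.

table();
translate([664, 393, 716]) picture_frame();
translate([674, -601, 0]) stool();
translate([-669, 260, 0]) stool();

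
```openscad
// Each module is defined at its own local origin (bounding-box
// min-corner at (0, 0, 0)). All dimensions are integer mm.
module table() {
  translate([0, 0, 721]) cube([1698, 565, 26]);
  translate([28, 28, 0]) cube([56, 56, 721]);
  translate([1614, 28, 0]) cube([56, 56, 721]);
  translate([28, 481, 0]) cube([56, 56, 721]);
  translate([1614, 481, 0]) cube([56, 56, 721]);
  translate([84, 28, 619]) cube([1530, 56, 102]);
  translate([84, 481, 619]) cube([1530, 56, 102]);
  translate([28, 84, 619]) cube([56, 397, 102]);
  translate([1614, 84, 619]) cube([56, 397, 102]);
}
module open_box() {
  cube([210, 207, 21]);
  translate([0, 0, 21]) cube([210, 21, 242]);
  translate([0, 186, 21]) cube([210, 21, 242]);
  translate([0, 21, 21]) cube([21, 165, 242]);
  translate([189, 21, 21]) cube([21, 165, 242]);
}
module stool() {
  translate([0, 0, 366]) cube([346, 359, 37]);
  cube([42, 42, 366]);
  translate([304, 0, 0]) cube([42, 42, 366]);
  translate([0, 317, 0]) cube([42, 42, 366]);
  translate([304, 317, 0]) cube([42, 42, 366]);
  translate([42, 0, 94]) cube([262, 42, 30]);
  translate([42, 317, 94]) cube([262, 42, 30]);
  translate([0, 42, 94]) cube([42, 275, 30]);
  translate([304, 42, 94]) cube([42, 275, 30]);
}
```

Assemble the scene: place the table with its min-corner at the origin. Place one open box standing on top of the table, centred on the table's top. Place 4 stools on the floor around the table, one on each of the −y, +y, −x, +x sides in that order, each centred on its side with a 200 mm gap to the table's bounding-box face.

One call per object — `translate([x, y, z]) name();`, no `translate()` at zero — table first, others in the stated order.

table();
translate([744, 179, 747]) open_box();
translate([676, -559, 0]) stool();
translate([676, 765, 0]) stool();
translate([-546, 103, 0]) stool();
translate([1898, 103, 0]) stool();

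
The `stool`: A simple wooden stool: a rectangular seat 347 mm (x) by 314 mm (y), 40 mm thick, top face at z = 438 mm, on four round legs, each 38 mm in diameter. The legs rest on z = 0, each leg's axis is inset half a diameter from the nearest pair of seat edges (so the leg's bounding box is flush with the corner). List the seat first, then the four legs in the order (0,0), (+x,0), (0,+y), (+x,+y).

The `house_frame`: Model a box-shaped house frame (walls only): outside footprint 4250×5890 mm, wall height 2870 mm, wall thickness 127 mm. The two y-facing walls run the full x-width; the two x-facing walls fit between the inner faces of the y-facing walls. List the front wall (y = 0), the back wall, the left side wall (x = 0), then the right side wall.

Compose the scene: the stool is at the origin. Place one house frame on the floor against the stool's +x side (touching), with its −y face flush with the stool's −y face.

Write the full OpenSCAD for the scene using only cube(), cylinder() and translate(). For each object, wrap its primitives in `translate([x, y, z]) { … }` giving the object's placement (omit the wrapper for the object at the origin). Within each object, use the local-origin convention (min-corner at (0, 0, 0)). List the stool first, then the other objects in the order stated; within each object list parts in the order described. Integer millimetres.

translate([0, 0, 398]) cube([347, 314, 40]);
translate([19, 19, 0]) cylinder(h = 398, r = 19);
translate([328, 19, 0]) cylinder(h = 398, r = 19);
translate([19, 295, 0]) cylinder(h = 398, r = 19);
translate([328, 295, 0]) cylinder(h = 398, r = 19);
translate([347, 0, 0]) {
  cube([4250, 127, 2870]);
  translate([0, 5763, 0]) cube([4250, 127, 2870]);
  translate([0, 127, 0]) cube([127, 5636, 2870]);
  translate([4123, 127, 0]) cube([127, 5636, 2870]);
}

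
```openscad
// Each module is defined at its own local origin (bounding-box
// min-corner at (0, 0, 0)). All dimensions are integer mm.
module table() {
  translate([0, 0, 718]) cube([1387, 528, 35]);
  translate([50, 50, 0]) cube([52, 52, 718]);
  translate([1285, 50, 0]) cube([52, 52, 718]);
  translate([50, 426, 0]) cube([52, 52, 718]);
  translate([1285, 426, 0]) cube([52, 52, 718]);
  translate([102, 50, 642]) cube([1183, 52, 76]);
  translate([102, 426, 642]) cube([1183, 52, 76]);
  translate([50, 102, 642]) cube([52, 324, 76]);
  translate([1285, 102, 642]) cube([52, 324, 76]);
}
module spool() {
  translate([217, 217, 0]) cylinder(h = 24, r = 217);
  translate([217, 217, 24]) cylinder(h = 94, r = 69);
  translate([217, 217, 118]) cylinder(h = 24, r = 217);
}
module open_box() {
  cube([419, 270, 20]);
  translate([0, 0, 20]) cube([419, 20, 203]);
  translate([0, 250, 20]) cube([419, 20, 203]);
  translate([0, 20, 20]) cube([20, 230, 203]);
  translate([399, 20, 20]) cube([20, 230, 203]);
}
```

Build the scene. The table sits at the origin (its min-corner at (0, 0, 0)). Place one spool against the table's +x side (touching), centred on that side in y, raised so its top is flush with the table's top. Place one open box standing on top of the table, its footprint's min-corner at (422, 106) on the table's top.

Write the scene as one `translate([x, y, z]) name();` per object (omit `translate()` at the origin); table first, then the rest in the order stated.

table();
translate([1387, 47, 611]) spool();
translate([422, 106, 753]) open_box();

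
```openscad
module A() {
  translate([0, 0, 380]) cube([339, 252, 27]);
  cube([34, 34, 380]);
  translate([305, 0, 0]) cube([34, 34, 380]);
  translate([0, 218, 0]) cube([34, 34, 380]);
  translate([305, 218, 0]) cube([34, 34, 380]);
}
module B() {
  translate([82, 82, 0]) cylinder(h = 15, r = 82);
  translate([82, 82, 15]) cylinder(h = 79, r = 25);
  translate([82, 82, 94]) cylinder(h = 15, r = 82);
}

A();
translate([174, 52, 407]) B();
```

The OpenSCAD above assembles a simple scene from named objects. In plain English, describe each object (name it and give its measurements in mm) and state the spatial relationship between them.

A is a simple wooden stool: a rectangular seat 339 mm (x) by 252 mm (y), 27 mm thick, top face at z = 407 mm, on four square legs, each 34×34 mm in cross-section. The legs rest on z = 0, each flush with a corner of the seat.

B is a spool: two coaxial disc flanges of radius 82 mm and thickness 15 mm, joined by a core cylinder of radius 25 mm and height 79 mm. The lower flange rests on z = 0 and the three cylinders share a vertical axis.

The spool is on top of the stool.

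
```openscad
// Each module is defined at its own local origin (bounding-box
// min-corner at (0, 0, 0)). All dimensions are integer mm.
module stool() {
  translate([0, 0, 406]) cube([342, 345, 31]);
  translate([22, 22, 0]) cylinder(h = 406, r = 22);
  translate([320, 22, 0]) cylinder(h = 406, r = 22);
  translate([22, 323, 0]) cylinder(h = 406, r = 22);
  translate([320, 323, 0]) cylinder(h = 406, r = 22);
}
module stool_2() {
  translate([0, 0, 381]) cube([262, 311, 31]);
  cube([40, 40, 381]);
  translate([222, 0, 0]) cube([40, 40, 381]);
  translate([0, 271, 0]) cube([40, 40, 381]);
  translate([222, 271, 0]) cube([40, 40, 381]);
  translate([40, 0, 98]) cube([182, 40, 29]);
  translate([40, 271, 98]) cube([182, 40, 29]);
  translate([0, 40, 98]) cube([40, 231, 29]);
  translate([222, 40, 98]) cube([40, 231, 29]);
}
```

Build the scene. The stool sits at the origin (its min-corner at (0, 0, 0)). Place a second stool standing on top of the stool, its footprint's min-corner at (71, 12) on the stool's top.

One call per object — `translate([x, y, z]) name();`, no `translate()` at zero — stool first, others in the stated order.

stool();
translate([71, 12, 437]) stool_2();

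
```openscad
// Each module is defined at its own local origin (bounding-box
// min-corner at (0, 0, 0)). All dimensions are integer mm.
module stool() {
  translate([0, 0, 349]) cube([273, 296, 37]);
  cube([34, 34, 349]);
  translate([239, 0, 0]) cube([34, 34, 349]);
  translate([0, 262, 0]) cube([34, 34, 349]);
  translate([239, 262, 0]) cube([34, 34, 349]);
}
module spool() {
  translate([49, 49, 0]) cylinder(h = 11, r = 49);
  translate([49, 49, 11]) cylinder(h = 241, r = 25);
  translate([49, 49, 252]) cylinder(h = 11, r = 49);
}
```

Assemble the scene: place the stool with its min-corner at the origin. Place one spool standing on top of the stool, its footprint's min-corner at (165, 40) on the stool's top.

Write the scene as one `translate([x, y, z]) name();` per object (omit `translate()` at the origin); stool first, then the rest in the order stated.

stool();
translate([165, 40, 386]) spool();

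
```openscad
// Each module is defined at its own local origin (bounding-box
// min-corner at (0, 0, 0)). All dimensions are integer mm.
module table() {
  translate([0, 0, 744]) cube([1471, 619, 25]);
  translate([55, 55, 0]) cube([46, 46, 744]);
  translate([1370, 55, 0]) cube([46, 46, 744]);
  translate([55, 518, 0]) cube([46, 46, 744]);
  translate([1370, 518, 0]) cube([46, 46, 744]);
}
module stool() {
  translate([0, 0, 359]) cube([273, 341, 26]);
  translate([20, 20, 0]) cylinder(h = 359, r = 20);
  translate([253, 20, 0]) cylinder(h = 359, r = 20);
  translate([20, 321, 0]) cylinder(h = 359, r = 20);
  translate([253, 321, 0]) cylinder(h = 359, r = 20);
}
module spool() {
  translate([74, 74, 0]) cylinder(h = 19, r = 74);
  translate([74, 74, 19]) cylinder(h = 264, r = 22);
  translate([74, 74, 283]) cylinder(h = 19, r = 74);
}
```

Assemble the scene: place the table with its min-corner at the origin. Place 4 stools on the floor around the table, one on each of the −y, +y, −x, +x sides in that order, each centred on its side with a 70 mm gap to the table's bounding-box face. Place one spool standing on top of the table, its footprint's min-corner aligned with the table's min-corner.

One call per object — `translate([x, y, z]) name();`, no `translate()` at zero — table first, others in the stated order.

table();
translate([599, -411, 0]) stool();
translate([599, 689, 0]) stool();
translate([-343, 139, 0]) stool();
translate([1541, 139, 0]) stool();
translate([0, 0, 769]) spool();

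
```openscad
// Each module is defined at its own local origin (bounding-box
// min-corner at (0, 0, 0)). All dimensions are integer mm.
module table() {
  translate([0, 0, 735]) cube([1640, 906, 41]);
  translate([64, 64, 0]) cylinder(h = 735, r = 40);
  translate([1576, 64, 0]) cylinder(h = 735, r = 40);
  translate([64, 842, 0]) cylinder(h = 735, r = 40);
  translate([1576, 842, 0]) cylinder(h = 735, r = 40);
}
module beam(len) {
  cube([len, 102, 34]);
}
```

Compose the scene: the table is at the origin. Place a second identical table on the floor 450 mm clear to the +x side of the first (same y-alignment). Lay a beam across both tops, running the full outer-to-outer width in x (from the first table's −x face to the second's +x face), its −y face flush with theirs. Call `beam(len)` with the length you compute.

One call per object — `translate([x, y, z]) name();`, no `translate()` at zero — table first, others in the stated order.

table();
translate([2090, 0, 0]) table();
translate([0, 0, 776]) beam(3730);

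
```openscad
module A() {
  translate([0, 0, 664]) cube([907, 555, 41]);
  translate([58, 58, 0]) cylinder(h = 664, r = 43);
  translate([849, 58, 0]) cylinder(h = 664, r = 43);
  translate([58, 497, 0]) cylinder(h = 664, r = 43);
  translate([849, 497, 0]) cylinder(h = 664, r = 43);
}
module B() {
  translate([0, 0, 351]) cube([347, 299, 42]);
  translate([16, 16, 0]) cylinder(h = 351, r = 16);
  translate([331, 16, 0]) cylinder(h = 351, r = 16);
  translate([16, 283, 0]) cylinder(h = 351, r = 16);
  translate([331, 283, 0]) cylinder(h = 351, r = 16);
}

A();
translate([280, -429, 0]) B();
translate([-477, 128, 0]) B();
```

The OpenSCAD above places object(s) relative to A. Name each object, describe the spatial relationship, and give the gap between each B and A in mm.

A is a table. B is a stool. Two stools sit around the table at the −y, −x sides. The gap between each stool and the table is 130 mm.

Each stool's nearest face is 130 mm from the table's bounding box.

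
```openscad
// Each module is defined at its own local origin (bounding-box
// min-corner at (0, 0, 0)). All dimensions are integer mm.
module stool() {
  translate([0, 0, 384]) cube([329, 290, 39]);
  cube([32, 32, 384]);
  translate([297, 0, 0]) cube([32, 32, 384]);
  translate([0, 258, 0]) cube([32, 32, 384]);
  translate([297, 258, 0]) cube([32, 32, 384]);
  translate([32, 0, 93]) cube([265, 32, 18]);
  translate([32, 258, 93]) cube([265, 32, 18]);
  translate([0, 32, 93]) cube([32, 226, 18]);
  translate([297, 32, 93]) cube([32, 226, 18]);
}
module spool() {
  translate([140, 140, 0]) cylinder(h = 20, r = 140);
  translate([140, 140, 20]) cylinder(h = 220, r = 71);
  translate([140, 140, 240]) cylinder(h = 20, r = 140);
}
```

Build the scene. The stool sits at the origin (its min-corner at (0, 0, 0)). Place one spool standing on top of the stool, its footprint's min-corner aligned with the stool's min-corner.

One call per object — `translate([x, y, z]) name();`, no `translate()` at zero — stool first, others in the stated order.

stool();
translate([0, 0, 423]) spool();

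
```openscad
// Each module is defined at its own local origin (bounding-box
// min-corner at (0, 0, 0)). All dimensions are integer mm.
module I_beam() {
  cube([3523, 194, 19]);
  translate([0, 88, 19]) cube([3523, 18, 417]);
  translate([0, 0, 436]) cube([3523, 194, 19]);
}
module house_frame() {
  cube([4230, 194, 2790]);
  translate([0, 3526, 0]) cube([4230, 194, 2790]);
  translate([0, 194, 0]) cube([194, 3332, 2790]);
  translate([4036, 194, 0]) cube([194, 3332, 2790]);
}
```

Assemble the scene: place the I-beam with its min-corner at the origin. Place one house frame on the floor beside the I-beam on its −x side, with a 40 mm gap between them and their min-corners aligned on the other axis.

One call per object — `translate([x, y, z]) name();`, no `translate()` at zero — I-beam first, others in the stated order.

I_beam();
translate([-4270, 0, 0]) house_frame();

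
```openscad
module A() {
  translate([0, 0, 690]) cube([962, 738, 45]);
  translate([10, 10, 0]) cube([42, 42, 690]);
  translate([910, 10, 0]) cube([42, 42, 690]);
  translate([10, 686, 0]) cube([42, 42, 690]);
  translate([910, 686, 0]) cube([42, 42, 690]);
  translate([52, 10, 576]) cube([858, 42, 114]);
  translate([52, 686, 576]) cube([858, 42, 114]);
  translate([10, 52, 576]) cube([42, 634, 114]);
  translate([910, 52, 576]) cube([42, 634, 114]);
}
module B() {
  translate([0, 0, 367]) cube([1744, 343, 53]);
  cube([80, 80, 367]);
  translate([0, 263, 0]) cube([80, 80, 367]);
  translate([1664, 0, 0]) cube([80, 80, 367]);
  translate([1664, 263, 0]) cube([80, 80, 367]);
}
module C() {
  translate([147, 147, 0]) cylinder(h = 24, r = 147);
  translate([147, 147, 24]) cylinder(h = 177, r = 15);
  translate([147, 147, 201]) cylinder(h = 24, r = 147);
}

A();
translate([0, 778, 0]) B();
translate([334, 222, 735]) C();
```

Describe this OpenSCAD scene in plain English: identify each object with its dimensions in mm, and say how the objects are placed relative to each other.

A is a table: top 962 mm (x) × 738 mm (y), 45 mm thick, upper face at z = 735 mm, on four 42×42 mm square legs, each inset 10 mm from the nearest pair of top edges, running from z = 0 to the bottom of the top. Four apron rails, 42 mm thick and 114 mm tall, run between adjacent legs with their top edges flush with the underside of the top and their outer faces flush with the legs' outer faces.

B is a bench: a 1744×343 mm seat slab, 53 mm thick, top at z = 420 mm, on four 80×80 mm square legs flush with the seat corners and standing on z = 0.

C is a spool: two coaxial disc flanges of radius 147 mm and thickness 24 mm, joined by a core cylinder of radius 15 mm and height 177 mm. The lower flange rests on z = 0 and the three cylinders share a vertical axis.

The bench is on the floor beside the table on its +y side. The spool is on top of the table, centred.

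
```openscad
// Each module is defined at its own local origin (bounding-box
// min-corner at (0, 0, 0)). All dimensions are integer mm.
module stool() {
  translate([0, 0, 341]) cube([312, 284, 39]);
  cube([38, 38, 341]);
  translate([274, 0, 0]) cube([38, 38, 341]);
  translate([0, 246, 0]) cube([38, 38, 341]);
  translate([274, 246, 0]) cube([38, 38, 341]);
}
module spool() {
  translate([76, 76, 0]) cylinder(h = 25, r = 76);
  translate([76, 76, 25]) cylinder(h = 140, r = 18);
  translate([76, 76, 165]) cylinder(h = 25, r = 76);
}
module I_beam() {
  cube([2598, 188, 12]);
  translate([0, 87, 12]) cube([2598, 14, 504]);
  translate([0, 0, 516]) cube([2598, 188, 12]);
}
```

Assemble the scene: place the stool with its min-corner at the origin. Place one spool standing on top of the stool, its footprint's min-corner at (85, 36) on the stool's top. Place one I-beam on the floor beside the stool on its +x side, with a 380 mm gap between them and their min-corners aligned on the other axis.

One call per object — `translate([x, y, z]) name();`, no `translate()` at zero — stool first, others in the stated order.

stool();
translate([85, 36, 380]) spool();
translate([692, 0, 0]) I_beam();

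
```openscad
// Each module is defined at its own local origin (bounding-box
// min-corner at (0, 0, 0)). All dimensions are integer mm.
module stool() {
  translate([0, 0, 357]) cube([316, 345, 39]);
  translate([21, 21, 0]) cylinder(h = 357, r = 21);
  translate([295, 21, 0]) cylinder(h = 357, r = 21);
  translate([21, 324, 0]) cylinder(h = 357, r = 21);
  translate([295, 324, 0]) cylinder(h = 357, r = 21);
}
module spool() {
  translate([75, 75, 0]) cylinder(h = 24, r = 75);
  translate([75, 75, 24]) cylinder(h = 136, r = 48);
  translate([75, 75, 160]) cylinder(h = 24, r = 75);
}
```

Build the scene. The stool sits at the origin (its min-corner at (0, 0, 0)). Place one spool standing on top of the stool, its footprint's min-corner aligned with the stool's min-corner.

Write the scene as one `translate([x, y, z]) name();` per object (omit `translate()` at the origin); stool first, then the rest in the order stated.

stool();
translate([0, 0, 396]) spool();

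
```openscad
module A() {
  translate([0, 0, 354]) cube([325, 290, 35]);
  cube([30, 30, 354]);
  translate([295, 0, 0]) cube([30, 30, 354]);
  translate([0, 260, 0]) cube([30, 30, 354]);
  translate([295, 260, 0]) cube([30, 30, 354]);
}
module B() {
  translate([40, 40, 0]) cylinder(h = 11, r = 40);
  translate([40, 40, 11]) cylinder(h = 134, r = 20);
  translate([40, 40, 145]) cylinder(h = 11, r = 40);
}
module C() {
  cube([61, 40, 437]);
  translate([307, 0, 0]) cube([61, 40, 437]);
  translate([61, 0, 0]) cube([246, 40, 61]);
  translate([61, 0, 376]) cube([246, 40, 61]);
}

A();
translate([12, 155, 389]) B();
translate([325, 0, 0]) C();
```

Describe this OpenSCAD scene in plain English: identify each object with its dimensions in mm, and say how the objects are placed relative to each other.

A is a four-legged stool. The seat is 325×290 mm, 35 mm thick, top at z = 389 mm. It stands on four square legs, each 30×30 mm in cross-section, from z = 0 to the seat underside, each flush with a corner of the seat.

B is a spool: two coaxial disc flanges of radius 40 mm and thickness 11 mm, joined by a core cylinder of radius 20 mm and height 134 mm. The lower flange rests on z = 0 and the three cylinders share a vertical axis.

C is a rectangular picture frame lying in the x–z plane (depth along y). The opening is 246 mm wide (x) by 315 mm tall (z), surrounded by a border 61 mm wide on all four sides. The frame is 40 mm deep and is made of two full-height vertical stiles with two horizontal rails fitted between them.

The spool is on top of the stool. The picture frame is against the stool's +x side, with their −y faces flush.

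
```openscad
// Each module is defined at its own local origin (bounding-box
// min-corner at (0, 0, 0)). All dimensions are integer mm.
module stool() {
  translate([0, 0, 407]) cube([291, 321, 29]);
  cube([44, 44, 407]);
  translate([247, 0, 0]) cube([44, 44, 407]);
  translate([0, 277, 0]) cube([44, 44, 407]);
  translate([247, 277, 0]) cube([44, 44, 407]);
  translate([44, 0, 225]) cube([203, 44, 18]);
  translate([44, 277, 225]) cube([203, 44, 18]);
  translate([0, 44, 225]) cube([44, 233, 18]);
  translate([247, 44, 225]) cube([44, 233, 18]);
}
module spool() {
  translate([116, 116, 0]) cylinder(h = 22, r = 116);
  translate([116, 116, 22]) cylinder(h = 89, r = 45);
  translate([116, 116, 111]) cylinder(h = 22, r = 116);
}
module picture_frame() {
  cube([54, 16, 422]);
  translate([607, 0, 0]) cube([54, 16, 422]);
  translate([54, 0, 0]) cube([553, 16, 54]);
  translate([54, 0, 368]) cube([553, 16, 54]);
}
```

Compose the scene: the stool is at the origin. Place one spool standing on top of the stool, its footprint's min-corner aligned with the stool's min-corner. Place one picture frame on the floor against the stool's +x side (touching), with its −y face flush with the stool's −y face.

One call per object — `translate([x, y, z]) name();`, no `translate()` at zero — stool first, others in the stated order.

stool();
translate([0, 0, 436]) spool();
translate([291, 0, 0]) picture_frame();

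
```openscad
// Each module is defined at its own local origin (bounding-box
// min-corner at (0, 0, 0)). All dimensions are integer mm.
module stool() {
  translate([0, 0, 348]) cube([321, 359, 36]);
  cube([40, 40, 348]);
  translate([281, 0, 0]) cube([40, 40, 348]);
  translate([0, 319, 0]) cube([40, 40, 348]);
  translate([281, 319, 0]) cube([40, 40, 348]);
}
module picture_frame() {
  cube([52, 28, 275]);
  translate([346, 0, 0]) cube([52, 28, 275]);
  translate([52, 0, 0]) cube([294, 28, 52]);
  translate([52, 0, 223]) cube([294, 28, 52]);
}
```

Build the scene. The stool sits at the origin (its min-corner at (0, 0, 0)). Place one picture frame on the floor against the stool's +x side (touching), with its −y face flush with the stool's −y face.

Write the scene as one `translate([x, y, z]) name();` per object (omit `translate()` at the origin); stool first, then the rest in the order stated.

stool();
translate([321, 0, 0]) picture_frame();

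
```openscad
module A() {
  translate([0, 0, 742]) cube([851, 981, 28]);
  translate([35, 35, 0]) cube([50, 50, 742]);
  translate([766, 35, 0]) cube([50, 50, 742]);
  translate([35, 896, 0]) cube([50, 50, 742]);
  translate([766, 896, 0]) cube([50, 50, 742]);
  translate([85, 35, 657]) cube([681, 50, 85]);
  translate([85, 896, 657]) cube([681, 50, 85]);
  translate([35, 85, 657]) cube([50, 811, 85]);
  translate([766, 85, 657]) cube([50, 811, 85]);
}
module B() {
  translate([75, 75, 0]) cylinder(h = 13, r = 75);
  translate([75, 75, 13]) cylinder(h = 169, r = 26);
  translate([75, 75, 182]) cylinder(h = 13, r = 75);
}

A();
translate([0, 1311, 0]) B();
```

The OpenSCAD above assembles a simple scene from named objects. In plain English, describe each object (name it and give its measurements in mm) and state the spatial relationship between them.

A is a table: top 851 mm (x) × 981 mm (y), 28 mm thick, upper face at z = 770 mm, on four 50×50 mm square legs, each inset 35 mm from the nearest pair of top edges, running from z = 0 to the bottom of the top. Four apron rails, 50 mm thick and 85 mm tall, run between adjacent legs with their top edges flush with the underside of the top and their outer faces flush with the legs' outer faces.

B is a spool: two coaxial disc flanges of radius 75 mm and thickness 13 mm, joined by a core cylinder of radius 26 mm and height 169 mm. The lower flange rests on z = 0 and the three cylinders share a vertical axis.

The spool is on the floor beside the table on its +y side.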